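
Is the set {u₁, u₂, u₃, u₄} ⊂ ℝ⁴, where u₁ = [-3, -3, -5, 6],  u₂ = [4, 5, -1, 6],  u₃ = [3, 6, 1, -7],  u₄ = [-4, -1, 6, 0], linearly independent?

linearly independent

Place the vectors as rows of a 4×4 matrix and reduce to echelon form.
The reduction yields 4 nonzero rows, so the rank is 4.
Since rank = 4 (the number of vectors), the set is linearly independent.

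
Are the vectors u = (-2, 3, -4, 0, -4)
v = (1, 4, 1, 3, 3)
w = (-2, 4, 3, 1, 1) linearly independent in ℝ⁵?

Row-reduce the matrix whose columns are u, v, w.
The reduction yields 3 nonzero rows, so the rank is 3.
Since rank = 3 (the number of vectors), the set is linearly independent.

linearly independent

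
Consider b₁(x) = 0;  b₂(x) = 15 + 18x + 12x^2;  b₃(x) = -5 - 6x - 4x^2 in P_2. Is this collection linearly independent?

Write each element as a coordinate vector in ℝ³ using {1, x, x^2}.
One of the vectors is the zero vector, so the set is linearly dependent.

linearly dependent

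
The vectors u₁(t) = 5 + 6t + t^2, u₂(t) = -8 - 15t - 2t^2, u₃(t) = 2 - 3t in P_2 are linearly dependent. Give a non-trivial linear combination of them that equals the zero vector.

Take coordinates with respect to {1, t, t^2}.
Set up α₁u₁ + … + α₃u₃ = 0 and solve the homogeneous system.
The free variable yields coefficients (2, 1, -1) (any nonzero multiple also works).

2u₁ + u₂ - u₃ = 0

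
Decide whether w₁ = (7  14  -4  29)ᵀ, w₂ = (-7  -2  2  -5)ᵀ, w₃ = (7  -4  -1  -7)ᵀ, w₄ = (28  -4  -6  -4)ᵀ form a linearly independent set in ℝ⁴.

linearly dependent

Row-reduce the matrix whose columns are w₁, w₂, w₃, w₄.
The reduction yields 2 nonzero rows, so the rank is 2.
Since rank 2 < 4, the set is linearly dependent.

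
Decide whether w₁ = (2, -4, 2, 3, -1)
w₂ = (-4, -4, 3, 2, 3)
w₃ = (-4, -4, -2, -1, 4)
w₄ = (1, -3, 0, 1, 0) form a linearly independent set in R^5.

linearly independent

Row-reduce the matrix whose columns are w₁, w₂, w₃, w₄.
The reduction yields 4 nonzero rows, so the rank is 4.
Since rank = 4 (the number of vectors), the set is linearly independent.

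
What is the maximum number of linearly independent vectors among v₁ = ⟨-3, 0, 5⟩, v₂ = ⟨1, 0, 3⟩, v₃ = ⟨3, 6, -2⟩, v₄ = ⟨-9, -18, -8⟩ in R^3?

Row-reduce the 4×3 matrix with these as rows.
Exactly 3 pivots survive; hence the rank is 3.
(With 4 elements in a 3-dimensional space the rank is at most 3.)

3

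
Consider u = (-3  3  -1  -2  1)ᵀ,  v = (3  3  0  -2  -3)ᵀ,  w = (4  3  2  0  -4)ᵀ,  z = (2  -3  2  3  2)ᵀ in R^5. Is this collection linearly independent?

Place the vectors as rows of a 4×5 matrix and reduce to echelon form.
The reduction yields 4 nonzero rows, so the rank is 4.
Since rank = 4 (the number of vectors), the set is linearly independent.

linearly independent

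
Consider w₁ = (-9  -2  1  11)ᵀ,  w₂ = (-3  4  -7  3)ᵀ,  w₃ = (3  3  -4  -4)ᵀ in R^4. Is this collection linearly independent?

Row-reduce the matrix whose columns are w₁, w₂, w₃.
The reduction yields 2 nonzero rows, so the rank is 2.
Since rank 2 < 3, the set is linearly dependent.

linearly dependent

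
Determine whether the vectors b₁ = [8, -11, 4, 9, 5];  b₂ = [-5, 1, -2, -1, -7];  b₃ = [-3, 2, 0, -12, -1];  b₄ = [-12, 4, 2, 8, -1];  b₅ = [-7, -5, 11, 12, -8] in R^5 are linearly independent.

linearly independent

The matrix [b₁|b₂|b₃|b₄|b₅] has determinant 88004.
A nonzero determinant means the columns are linearly independent.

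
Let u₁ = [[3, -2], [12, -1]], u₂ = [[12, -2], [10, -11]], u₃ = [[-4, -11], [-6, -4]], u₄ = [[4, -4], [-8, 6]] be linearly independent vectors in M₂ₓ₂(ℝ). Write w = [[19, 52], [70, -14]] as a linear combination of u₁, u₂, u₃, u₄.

Work in coordinates with respect to the standard basis {E₁₁, E₁₂, E₂₁, E₂₂}.
Write w = a₁u₁ + … + a₄u₄ and equate components.
The system has the unique solution (a₁, …, a₄) = (1, 1, -4, -3).

w = u₁ + u₂ - 4u₃ - 3u₄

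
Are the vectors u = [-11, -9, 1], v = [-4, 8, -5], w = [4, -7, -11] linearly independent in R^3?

linearly independent

The matrix [u|v|w] has determinant 1925.
A nonzero determinant means the columns are linearly independent.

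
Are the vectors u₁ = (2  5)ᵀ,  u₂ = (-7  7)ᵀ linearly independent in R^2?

linearly independent

Row-reduce the matrix whose columns are u₁, u₂.
The reduction yields 2 nonzero rows, so the rank is 2.
Since rank = 2 (the number of vectors), the set is linearly independent.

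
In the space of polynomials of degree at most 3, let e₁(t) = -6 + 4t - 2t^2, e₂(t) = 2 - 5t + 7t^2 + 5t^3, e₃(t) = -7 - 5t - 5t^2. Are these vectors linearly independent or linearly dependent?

linearly independent

Take coordinates with respect to the standard basis {1, t, …, t^3}.
Place the vectors as rows of a 3×4 matrix and reduce to echelon form.
The reduction yields 3 nonzero rows, so the rank is 3.
Since rank = 3 (the number of vectors), the set is linearly independent.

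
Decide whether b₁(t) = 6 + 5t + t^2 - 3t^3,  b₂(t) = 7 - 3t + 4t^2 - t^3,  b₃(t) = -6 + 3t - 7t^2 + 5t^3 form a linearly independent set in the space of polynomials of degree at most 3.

Take coordinates with respect to the standard basis {1, t, …, t^3}.
Place the vectors as rows of a 3×4 matrix and reduce to echelon form.
The reduction yields 3 nonzero rows, so the rank is 3.
Since rank = 3 (the number of vectors), the set is linearly independent.

linearly independent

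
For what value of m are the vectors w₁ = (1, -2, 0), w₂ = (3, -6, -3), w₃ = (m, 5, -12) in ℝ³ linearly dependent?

Dependence holds iff the 3×3 matrix [w₁ w₂ w₃] is singular.
Expanding, det = 6*m + 15.
Setting this to zero gives m = -5/2.

m = -5/2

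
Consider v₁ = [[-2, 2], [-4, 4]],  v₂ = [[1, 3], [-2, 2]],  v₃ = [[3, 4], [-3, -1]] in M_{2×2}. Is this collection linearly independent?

linearly independent

Write each element as a coordinate vector in ℝ⁴ using {E₁₁, E₁₂, E₂₁, E₂₂}.
Place the vectors as rows of a 3×4 matrix and reduce to echelon form.
The reduction yields 3 nonzero rows, so the rank is 3.
Since rank = 3 (the number of vectors), the set is linearly independent.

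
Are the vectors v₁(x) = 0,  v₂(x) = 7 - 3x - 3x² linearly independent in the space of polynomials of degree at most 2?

linearly dependent

Take coordinates with respect to the standard basis {1, x, x²}.
One of the vectors is the zero vector, so the set is linearly dependent.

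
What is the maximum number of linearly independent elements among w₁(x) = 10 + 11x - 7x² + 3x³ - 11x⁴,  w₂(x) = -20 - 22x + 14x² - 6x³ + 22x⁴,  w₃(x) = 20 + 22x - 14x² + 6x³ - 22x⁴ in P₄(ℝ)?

Pass to coordinate vectors with respect to the basis {1, x, …, x⁴}.
Form the matrix with w₁, w₂, w₃ as columns and reduce.
Exactly 1 pivot survives; hence the rank is 1.

1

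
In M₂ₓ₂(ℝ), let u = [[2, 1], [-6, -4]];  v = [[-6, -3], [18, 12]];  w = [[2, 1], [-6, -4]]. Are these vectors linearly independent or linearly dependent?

Write each element as a coordinate vector in ℝ⁴ using {E₁₁, E₁₂, E₂₁, E₂₂}.
Row-reduce the matrix whose columns are u, v, w.
The reduction yields 1 nonzero row, so the rank is 1.
Since rank 1 < 3, the set is linearly dependent.

linearly dependent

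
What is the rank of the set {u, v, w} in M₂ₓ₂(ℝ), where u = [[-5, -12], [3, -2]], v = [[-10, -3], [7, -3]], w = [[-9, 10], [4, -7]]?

rank 3

Use coordinates relative to {E₁₁, E₁₂, E₂₁, E₂₂}.
Put the 4×3 matrix [u|v|w] into echelon form.
The echelon form has 3 nonzero rows, so the rank is 3.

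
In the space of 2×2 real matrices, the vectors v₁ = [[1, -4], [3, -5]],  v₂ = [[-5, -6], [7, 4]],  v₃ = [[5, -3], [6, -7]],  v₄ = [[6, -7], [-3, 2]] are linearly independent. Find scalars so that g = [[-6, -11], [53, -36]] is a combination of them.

g = 2v₁ + 2v₂ + 4v₃ - 3v₄

Take coordinate vectors relative to {E₁₁, E₁₂, E₂₁, E₂₂}.
Solve the system with v₁, v₂, v₃, v₄ as columns and g as the right-hand side.
Back-substitution yields (a₁, …, a₄) = (2, 2, 4, -3).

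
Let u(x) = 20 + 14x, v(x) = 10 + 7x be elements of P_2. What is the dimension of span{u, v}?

Use coordinates relative to {1, x, x²}.
Form the matrix with u, v as columns and reduce.
There is 1 pivot column, so rank = 1.

1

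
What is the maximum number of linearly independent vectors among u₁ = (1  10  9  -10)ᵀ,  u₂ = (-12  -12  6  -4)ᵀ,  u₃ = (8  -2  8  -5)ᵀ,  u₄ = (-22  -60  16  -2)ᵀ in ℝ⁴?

Apply Gaussian elimination to the matrix whose rows are u₁, u₂, u₃, u₄.
Reduction leaves 3 leading entries, giving rank 3.

3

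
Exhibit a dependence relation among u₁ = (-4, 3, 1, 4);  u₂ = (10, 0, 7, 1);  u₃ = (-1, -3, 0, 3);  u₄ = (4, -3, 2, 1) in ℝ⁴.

Write the vectors as columns of a matrix and find a nonzero vector in its null space.
The free variable yields coefficients (1, -1, -2, 3) (any nonzero multiple also works).

u₁ - u₂ - 2u₃ + 3u₄ = 0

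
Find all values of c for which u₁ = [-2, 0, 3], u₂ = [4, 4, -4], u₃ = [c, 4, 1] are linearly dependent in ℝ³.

c = 2/3

Dependence holds iff the 3×3 matrix [u₁ u₂ u₃] is singular.
The determinant works out to 8 - 12*c.
Solving 8 - 12*c = 0 yields c = 2/3.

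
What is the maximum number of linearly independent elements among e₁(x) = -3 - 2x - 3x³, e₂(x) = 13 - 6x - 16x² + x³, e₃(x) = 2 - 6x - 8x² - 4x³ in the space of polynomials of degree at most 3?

2

Use coordinates relative to {1, x, …, x³}.
Apply Gaussian elimination to the matrix whose rows are e₁, e₂, e₃.
Exactly 2 pivots survive; hence the rank is 2.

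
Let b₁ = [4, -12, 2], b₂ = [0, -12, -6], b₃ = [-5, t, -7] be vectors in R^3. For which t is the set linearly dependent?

Dependence holds iff the 3×3 matrix [b₁ b₂ b₃] is singular.
Cofactor expansion gives det = 24*t - 144.
This vanishes exactly when t = 6.

t = 6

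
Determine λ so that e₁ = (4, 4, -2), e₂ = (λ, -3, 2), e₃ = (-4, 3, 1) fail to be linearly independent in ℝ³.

The vectors are dependent exactly when the determinant of the matrix with rows e₁, e₂, e₃ vanishes.
The determinant works out to -10*λ - 44.
Setting this to zero gives λ = -22/5.

λ = -22/5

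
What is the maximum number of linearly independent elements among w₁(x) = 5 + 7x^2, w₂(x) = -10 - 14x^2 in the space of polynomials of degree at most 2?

1

Pass to coordinate vectors with respect to the basis {1, x, x^2}.
Row-reduce the 2×3 matrix with these as rows.
There is 1 pivot column, so rank = 1.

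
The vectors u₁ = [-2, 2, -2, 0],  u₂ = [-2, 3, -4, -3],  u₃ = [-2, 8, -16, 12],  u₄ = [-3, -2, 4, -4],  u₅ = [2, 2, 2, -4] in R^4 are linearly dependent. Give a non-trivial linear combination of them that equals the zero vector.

3u₁ - u₃ - 2u₄ - u₅ = 0

Write the vectors as columns of a matrix and find a nonzero vector in its null space.
A generator of the null space is (3, 0, -1, -2, -1).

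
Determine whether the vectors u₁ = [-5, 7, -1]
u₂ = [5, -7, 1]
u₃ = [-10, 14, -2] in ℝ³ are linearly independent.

One vector is a scalar multiple of another, so the set is dependent.

linearly dependent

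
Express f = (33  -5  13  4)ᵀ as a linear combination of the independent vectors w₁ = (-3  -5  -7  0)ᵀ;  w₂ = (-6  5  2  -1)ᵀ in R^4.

Since w₁, w₂ are independent, the coefficients expressing f are uniquely determined by a linear system.
The system has the unique solution (α₁, α₂) = (-3, -4).

f = -3w₁ - 4w₂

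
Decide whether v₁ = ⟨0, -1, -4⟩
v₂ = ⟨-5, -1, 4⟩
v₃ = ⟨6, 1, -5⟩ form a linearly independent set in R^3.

Form the 3×3 matrix with these as columns; its determinant is -3.
A nonzero determinant means the columns are linearly independent.

linearly independent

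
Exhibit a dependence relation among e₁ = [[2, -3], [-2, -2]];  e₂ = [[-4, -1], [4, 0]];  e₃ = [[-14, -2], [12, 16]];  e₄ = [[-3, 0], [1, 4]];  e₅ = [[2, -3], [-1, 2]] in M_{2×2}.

2e₁ - 2e₂ + e₃ - 2e₄ - 2e₅ = 0

Take coordinates with respect to {E₁₁, E₁₂, E₂₁, E₂₂}.
Set up α₁e₁ + … + α₅e₅ = 0 and solve the homogeneous system.
A generator of the null space is (2, -2, 1, -2, -2).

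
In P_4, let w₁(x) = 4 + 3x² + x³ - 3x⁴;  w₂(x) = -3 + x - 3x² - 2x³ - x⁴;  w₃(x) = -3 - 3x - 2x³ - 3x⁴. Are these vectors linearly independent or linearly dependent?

linearly independent

Take coordinates with respect to the standard basis {1, x, …, x⁴}.
Row-reduce the matrix whose columns are w₁, w₂, w₃.
The reduction yields 3 nonzero rows, so the rank is 3.
Since rank = 3 (the number of vectors), the set is linearly independent.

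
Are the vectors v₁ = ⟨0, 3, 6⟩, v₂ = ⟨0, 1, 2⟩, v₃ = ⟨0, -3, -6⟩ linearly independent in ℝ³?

Place the vectors as rows of a 3×3 matrix and reduce to echelon form.
The reduction yields 1 nonzero row, so the rank is 1.
Since rank 1 < 3, the set is linearly dependent.

linearly dependent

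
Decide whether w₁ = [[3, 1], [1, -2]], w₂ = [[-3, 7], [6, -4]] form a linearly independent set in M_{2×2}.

Write each element as a coordinate vector in ℝ⁴ using {E₁₁, E₁₂, E₂₁, E₂₂}.
Place the vectors as rows of a 2×4 matrix and reduce to echelon form.
The reduction yields 2 nonzero rows, so the rank is 2.
Since rank = 2 (the number of vectors), the set is linearly independent.

linearly independent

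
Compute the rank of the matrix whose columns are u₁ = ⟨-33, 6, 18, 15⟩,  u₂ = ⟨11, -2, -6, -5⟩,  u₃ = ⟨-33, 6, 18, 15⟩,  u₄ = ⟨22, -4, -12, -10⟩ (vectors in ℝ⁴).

Put the 4×4 matrix [u₁|u₂|u₃|u₄] into echelon form.
The echelon form has 1 nonzero row, so the rank is 1.

1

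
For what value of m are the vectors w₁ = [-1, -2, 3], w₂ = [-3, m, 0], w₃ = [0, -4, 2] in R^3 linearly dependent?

m = 12

Dependence holds iff the 3×3 matrix [w₁ w₂ w₃] is singular.
Expanding, det = 24 - 2*m.
Solving 24 - 2*m = 0 yields m = 12.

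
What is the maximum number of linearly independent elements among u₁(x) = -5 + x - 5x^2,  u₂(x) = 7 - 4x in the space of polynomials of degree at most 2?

Use coordinates relative to {1, x, x^2}.
Apply Gaussian elimination to the matrix whose rows are u₁, u₂.
Reduction leaves 2 leading entries, giving rank 2.

2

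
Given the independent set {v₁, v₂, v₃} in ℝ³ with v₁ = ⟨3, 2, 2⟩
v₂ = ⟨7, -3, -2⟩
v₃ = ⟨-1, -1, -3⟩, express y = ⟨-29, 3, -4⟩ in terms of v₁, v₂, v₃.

Since v₁, v₂, v₃ are independent, the coefficients expressing y are uniquely determined by a linear system.
Back-substitution yields (α₁, α₂, α₃) = (-2, -3, 2).

y = -2v₁ - 3v₂ + 2v₃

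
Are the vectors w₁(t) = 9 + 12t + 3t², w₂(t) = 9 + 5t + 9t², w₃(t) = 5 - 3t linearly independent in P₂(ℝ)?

linearly independent

Write each element as a coordinate vector in ℝ³ using {1, t, t²}.
The matrix [w₁|w₂|w₃] has determinant 627.
A nonzero determinant means the columns are linearly independent.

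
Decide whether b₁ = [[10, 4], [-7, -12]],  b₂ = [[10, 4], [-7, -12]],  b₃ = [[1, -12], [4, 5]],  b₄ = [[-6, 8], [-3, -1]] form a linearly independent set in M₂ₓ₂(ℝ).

linearly dependent

Write each element as a coordinate vector in ℝ⁴ using {E₁₁, E₁₂, E₂₁, E₂₂}.
Two of the vectors are equal, giving an immediate dependence.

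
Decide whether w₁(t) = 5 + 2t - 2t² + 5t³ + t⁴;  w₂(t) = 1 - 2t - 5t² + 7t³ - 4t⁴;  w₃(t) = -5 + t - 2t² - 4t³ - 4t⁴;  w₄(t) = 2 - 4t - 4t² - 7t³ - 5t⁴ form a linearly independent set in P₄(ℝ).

Take coordinates with respect to the standard basis {1, t, …, t⁴}.
Place the vectors as rows of a 4×5 matrix and reduce to echelon form.
The reduction yields 4 nonzero rows, so the rank is 4.
Since rank = 4 (the number of vectors), the set is linearly independent.

linearly independent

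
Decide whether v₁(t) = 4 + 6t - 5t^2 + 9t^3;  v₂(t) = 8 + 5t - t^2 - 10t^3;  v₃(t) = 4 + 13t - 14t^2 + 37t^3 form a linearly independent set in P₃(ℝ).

linearly dependent

Write each element as a coordinate vector in ℝ⁴ using {1, t, …, t^3}.
Place the vectors as rows of a 3×4 matrix and reduce to echelon form.
The reduction yields 2 nonzero rows, so the rank is 2.
Since rank 2 < 3, the set is linearly dependent.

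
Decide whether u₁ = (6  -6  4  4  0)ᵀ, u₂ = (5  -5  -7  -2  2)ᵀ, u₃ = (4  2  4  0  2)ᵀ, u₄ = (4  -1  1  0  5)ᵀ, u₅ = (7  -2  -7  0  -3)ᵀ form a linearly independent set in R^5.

The matrix [u₁|u₂|u₃|u₄|u₅] has determinant -5136.
A nonzero determinant means the columns are linearly independent.

linearly independent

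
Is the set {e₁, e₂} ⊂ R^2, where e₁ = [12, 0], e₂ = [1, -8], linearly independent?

Form the 2×2 matrix with these as columns; its determinant is -96.
A nonzero determinant means the columns are linearly independent.

linearly independent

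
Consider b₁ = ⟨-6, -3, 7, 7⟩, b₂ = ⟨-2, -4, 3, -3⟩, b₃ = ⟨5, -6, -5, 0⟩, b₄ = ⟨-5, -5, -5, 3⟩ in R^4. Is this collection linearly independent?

linearly independent

Place the vectors as rows of a 4×4 matrix and reduce to echelon form.
The reduction yields 4 nonzero rows, so the rank is 4.
Since rank = 4 (the number of vectors), the set is linearly independent.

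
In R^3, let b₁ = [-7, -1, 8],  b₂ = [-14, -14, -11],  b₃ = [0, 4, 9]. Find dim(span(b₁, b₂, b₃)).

Apply Gaussian elimination to the matrix whose rows are b₁, b₂, b₃.
Reduction leaves 2 leading entries, giving rank 2.

dim = 2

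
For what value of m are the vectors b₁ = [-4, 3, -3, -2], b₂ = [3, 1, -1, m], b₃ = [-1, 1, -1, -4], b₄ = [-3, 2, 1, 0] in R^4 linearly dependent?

m = -44

Place the vectors as rows of a 4×4 matrix; dependence ⇔ determinant zero.
Expanding, det = -3*m - 132.
This vanishes exactly when m = -44.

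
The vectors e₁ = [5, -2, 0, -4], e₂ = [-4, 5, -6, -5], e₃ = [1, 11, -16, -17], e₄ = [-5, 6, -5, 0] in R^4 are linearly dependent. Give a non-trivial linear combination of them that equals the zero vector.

Write the vectors as columns of a matrix and find a nonzero vector in its null space.
One solution (up to scaling) is (3, 1, -1, 2).

3e₁ + e₂ - e₃ + 2e₄ = 0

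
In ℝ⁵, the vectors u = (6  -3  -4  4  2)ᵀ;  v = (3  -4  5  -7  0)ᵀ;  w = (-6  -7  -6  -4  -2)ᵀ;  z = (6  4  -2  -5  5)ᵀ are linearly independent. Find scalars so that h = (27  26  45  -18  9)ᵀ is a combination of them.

Since u, v, w, z are independent, the coefficients expressing h are uniquely determined by a linear system.
Back-substitution yields (a₁, …, a₄) = (-2, 3, -4, 1).

h = -2u + 3v - 4w + z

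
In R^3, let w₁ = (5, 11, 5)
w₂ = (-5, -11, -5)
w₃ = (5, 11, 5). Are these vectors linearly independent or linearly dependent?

linearly dependent

Form the 3×3 matrix with these as columns; its determinant is 0.
A zero determinant means the columns are linearly dependent.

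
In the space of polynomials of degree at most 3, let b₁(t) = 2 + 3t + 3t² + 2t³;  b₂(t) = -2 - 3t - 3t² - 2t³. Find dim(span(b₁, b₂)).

Pass to coordinate vectors with respect to the basis {1, t, …, t³}.
Row-reduce the 2×4 matrix with these as rows.
The echelon form has 1 nonzero row, so the rank is 1.

dim = 1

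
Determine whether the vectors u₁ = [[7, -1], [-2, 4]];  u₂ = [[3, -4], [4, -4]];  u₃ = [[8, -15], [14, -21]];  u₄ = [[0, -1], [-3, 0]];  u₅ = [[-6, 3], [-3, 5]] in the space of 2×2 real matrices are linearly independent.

Take coordinates with respect to the standard basis {E₁₁, E₁₂, E₂₁, E₂₂}.
There are 5 vectors in a 4-dimensional space, so they cannot be linearly independent.

linearly dependent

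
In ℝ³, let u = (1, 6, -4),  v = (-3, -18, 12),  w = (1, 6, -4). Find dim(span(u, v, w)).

Apply Gaussian elimination to the matrix whose rows are u, v, w.
Exactly 1 pivot survives; hence the rank is 1.

dim = 1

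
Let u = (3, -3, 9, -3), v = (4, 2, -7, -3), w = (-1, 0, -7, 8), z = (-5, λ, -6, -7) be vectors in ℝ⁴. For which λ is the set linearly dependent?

λ = 6

The vectors are dependent exactly when the determinant of the matrix with rows u, v, w, z vanishes.
Cofactor expansion gives det = 2322 - 387*λ.
This vanishes exactly when λ = 6.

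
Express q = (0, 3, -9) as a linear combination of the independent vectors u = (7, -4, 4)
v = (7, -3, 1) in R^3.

Solve the system with u, v as columns and q as the right-hand side.
The system has the unique solution (a₁, a₂) = (-3, 3).

q = -3u + 3v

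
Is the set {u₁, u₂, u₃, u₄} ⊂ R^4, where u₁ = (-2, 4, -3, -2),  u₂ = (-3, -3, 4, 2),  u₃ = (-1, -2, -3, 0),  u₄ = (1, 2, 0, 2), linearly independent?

Form the 4×4 matrix with these as columns; its determinant is -256.
A nonzero determinant means the columns are linearly independent.

linearly independent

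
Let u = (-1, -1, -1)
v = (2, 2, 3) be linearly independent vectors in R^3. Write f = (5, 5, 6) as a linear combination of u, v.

f = -3u + v

Write f = a₁u + a₂v and equate components.
Row-reducing the augmented matrix gives the unique coefficients (a₁, a₂) = (-3, 1).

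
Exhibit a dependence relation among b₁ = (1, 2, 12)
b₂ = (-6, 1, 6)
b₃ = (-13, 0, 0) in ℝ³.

b₁ - 2b₂ + b₃ = 0

Set up α₁b₁ + … + α₃b₃ = 0 and solve the homogeneous system.
A generator of the null space is (1, -2, 1).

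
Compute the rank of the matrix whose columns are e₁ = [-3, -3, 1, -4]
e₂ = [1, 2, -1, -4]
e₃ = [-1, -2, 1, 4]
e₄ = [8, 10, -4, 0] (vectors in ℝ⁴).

Put the 4×4 matrix [e₁|e₂|e₃|e₄] into echelon form.
Reduction leaves 2 leading entries, giving rank 2.

2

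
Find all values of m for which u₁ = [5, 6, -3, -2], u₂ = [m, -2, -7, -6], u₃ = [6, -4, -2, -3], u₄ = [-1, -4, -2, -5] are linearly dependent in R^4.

The vectors are dependent exactly when the determinant of the matrix with rows u₁, u₂, u₃, u₄ vanishes.
The determinant works out to 1152 - 48*m.
Solving 1152 - 48*m = 0 yields m = 24.

m = 24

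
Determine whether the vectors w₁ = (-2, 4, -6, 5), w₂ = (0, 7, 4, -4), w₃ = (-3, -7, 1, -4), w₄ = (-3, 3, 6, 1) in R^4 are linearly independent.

linearly independent

Row-reduce the matrix whose columns are w₁, w₂, w₃, w₄.
The reduction yields 4 nonzero rows, so the rank is 4.
Since rank = 4 (the number of vectors), the set is linearly independent.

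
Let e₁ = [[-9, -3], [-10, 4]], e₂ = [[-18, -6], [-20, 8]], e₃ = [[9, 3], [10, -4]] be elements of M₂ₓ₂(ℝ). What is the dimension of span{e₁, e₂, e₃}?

dim = 1

Represent each element by its coordinate vector in ℝ⁴.
Put the 4×3 matrix [e₁|e₂|e₃] into echelon form.
There is 1 pivot column, so rank = 1.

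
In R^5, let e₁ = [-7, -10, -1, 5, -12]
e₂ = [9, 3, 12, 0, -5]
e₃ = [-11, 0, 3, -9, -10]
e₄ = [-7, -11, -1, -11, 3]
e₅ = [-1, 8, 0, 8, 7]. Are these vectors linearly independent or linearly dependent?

The matrix [e₁|e₂|e₃|e₄|e₅] has determinant -408066.
A nonzero determinant means the columns are linearly independent.

linearly independent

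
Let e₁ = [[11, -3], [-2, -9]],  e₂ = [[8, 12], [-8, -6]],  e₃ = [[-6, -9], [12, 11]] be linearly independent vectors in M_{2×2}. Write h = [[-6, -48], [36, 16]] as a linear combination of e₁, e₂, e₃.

h = 2e₁ - 2e₂ + 2e₃

Identify each element with its coordinate vector in ℝ⁴ via {E₁₁, E₁₂, E₂₁, E₂₂}.
Solve the system with e₁, e₂, e₃ as columns and h as the right-hand side.
The system has the unique solution (a₁, a₂, a₃) = (2, -2, 2).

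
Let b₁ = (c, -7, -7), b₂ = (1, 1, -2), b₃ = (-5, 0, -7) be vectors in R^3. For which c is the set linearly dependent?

c = -22

The set is linearly dependent precisely when det[b₁; b₂; b₃] = 0.
Cofactor expansion gives det = -7*c - 154.
Setting this to zero gives c = -22.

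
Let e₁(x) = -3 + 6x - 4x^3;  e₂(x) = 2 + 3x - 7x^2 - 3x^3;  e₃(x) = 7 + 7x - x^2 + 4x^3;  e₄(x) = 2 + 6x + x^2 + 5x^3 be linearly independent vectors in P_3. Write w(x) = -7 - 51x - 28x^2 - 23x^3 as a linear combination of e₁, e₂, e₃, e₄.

w = -4e₁ + 4e₂ - 3e₃ - 3e₄

Identify each element with its coordinate vector in ℝ⁴ via {1, x, …, x^3}.
Set up the augmented matrix [e₁ | e₂ | e₃ | e₄ | w] and row-reduce.
Row-reducing the augmented matrix gives the unique coefficients (a₁, …, a₄) = (-4, 4, -3, -3).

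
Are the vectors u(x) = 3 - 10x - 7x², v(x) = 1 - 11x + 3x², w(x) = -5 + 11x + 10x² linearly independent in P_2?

linearly independent

Write each element as a coordinate vector in ℝ³ using {1, x, x²}.
Place the vectors as rows of a 3×3 matrix and reduce to echelon form.
The reduction yields 3 nonzero rows, so the rank is 3.
Since rank = 3 (the number of vectors), the set is linearly independent.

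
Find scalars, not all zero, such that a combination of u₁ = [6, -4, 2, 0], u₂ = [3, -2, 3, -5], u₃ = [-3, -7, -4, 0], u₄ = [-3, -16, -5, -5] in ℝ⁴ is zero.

Set up α₁u₁ + … + α₄u₄ = 0 and solve the homogeneous system.
One solution (up to scaling) is (0, 1, 2, -1).

u₂ + 2u₃ - u₄ = 0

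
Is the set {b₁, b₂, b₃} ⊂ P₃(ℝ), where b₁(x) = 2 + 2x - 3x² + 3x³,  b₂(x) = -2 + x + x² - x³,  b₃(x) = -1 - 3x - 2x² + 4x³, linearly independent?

linearly independent

Write each element as a coordinate vector in ℝ⁴ using {1, x, …, x³}.
Place the vectors as rows of a 3×4 matrix and reduce to echelon form.
The reduction yields 3 nonzero rows, so the rank is 3.
Since rank = 3 (the number of vectors), the set is linearly independent.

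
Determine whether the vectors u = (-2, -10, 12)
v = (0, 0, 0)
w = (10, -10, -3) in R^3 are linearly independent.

linearly dependent

One of the vectors is the zero vector, so the set is linearly dependent.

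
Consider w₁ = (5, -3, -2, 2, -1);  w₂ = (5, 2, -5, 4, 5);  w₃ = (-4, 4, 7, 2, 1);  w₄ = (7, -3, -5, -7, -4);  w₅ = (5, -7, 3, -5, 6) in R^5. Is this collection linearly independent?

Row-reduce the matrix whose columns are w₁, w₂, w₃, w₄, w₅.
The reduction yields 5 nonzero rows, so the rank is 5.
Since rank = 5 (the number of vectors), the set is linearly independent.

linearly independent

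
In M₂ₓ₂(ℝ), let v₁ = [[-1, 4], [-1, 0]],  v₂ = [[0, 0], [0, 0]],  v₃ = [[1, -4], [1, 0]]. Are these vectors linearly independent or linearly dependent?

Take coordinates with respect to the standard basis {E₁₁, E₁₂, E₂₁, E₂₂}.
One of the vectors is the zero vector, so the set is linearly dependent.

linearly dependent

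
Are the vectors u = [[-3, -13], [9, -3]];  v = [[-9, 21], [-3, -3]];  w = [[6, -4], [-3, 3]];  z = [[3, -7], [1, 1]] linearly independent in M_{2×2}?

linearly dependent

Take coordinates with respect to the standard basis {E₁₁, E₁₂, E₂₁, E₂₂}.
Place the vectors as rows of a 4×4 matrix and reduce to echelon form.
The reduction yields 2 nonzero rows, so the rank is 2.
Since rank 2 < 4, the set is linearly dependent.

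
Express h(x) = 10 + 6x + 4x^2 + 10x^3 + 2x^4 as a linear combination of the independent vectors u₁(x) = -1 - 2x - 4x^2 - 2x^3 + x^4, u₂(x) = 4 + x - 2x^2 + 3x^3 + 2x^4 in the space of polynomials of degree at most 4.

h = -2u₁ + 2u₂

Identify each element with its coordinate vector in ℝ⁵ via {1, x, …, x^4}.
Set up the augmented matrix [u₁ | u₂ | h] and row-reduce.
The system has the unique solution (α₁, α₂) = (-2, 2).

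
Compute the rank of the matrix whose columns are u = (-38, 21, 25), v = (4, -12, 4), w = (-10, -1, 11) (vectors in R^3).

Apply Gaussian elimination to the matrix whose rows are u, v, w.
Exactly 2 pivots survive; hence the rank is 2.

2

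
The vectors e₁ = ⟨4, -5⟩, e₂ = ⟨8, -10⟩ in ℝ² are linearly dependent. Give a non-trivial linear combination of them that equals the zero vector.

Write the vectors as columns of a matrix and find a nonzero vector in its null space.
One solution (up to scaling) is (2, -1).

2e₁ - e₂ = 0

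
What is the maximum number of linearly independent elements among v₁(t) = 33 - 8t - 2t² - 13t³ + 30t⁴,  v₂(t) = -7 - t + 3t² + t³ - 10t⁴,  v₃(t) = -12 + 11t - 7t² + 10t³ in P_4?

2

Represent each element by its coordinate vector in ℝ⁵.
Put the 5×3 matrix [v₁|v₂|v₃] into echelon form.
Exactly 2 pivots survive; hence the rank is 2.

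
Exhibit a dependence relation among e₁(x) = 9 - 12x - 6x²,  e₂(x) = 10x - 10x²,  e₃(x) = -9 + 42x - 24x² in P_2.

e₁ - 3e₂ + e₃ = 0

Write each element as a vector in ℝ³ using {1, x, x²}.
Solve the homogeneous system with e₁, e₂, e₃ as columns by row-reducing the coefficient matrix.
One solution (up to scaling) is (1, -3, 1).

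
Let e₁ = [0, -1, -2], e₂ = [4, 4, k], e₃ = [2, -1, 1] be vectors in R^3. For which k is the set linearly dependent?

k = 14

The set is linearly dependent precisely when det[e₁; e₂; e₃] = 0.
Cofactor expansion gives det = 28 - 2*k.
This vanishes exactly when k = 14.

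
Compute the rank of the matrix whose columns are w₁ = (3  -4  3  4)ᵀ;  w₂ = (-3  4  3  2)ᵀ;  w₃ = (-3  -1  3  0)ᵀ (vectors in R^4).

Form the matrix with w₁, w₂, w₃ as columns and reduce.
Reduction leaves 3 leading entries, giving rank 3.

rank 3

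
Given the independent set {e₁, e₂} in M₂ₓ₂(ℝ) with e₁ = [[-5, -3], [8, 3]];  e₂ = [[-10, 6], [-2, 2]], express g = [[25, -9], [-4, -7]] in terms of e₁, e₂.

g = -e₁ - 2e₂

Take coordinate vectors relative to {E₁₁, E₁₂, E₂₁, E₂₂}.
Since e₁, e₂ are independent, the coefficients expressing g are uniquely determined by a linear system.
The system has the unique solution (a₁, a₂) = (-1, -2).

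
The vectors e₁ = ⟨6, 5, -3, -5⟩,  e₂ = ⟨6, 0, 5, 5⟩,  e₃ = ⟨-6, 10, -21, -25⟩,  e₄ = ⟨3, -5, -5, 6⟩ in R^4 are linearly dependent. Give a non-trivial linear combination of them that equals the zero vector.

2e₁ - 3e₂ - e₃ = 0

Row-reduce the matrix with e₁, e₂, e₃, e₄ as columns; the null space gives the coefficients.
A generator of the null space is (2, -3, -1, 0).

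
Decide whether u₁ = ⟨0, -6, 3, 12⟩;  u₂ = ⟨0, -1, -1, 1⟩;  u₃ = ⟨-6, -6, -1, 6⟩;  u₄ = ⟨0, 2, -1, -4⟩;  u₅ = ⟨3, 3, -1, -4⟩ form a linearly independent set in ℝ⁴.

linearly dependent

There are 5 vectors in a 4-dimensional space, so they cannot be linearly independent.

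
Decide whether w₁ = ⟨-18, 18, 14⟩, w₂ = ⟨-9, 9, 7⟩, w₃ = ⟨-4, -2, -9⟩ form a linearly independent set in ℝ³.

linearly dependent

One vector is a scalar multiple of another, so the set is dependent.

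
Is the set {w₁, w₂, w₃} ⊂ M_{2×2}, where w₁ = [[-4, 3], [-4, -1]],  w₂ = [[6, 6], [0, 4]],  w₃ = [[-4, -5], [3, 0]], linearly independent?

Take coordinates with respect to the standard basis {E₁₁, E₁₂, E₂₁, E₂₂}.
Place the vectors as rows of a 3×4 matrix and reduce to echelon form.
The reduction yields 3 nonzero rows, so the rank is 3.
Since rank = 3 (the number of vectors), the set is linearly independent.

linearly independent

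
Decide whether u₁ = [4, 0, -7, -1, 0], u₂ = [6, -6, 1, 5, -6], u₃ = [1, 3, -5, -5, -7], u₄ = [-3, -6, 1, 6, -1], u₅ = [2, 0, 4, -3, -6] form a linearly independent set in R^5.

linearly independent

Place the vectors as rows of a 5×5 matrix and reduce to echelon form.
The reduction yields 5 nonzero rows, so the rank is 5.
Since rank = 5 (the number of vectors), the set is linearly independent.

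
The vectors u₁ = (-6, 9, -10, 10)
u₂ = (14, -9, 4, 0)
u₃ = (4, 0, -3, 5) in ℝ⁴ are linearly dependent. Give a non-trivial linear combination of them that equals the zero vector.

Write the vectors as columns of a matrix and find a nonzero vector in its null space.
The free variable yields coefficients (1, 1, -2) (any nonzero multiple also works).

u₁ + u₂ - 2u₃ = 0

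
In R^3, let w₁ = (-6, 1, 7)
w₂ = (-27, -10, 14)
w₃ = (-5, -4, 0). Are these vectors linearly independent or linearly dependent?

linearly dependent

Form the 3×3 matrix with these as columns; its determinant is 0.
A zero determinant means the columns are linearly dependent.
Indeed 2w₁ - w₂ + 3w₃ = 0.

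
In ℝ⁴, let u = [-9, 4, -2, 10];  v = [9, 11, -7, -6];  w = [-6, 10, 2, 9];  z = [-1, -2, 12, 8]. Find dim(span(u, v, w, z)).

Put the 4×4 matrix [u|v|w|z] into echelon form.
Exactly 4 pivots survive; hence the rank is 4.

dim = 4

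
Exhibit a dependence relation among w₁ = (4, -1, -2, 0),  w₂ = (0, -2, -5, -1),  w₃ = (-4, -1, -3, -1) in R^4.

Row-reduce the matrix with w₁, w₂, w₃ as columns; the null space gives the coefficients.
One solution (up to scaling) is (1, -1, 1).

w₁ - w₂ + w₃ = 0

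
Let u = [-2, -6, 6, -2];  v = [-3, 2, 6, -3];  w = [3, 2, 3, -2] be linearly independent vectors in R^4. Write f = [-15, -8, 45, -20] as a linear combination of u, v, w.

Solve the system with u, v, w as columns and f as the right-hand side.
Back-substitution yields (a₁, a₂, a₃) = (3, 4, 1).

f = 3u + 4v + w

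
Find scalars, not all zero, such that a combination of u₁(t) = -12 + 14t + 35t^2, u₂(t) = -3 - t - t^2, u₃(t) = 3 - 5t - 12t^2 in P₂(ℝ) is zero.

Take coordinates with respect to {1, t, t^2}.
Solve the homogeneous system with u₁, u₂, u₃ as columns by row-reducing the coefficient matrix.
The free variable yields coefficients (1, -1, 3) (any nonzero multiple also works).

u₁ - u₂ + 3u₃ = 0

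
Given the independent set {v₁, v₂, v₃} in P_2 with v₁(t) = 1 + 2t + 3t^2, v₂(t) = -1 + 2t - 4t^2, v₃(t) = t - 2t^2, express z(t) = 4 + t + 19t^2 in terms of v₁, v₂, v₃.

z = 3v₁ - v₂ - 3v₃

Identify each element with its coordinate vector in ℝ³ via {1, t, t^2}.
Solve the system with v₁, v₂, v₃ as columns and z as the right-hand side.
Back-substitution yields (c₁, c₂, c₃) = (3, -1, -3).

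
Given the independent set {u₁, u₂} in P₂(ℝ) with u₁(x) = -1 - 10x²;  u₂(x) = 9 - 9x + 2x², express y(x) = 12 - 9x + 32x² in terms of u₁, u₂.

y = -3u₁ + u₂

Take coordinate vectors relative to {1, x, x²}.
Solve the system with u₁, u₂ as columns and y as the right-hand side.
Back-substitution yields (α₁, α₂) = (-3, 1).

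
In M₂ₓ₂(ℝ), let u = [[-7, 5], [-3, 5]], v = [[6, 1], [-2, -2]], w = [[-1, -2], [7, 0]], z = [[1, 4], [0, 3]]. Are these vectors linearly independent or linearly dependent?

linearly independent

Write each element as a coordinate vector in ℝ⁴ using {E₁₁, E₁₂, E₂₁, E₂₂}.
Form the 4×4 matrix with these as columns; its determinant is -253.
A nonzero determinant means the columns are linearly independent.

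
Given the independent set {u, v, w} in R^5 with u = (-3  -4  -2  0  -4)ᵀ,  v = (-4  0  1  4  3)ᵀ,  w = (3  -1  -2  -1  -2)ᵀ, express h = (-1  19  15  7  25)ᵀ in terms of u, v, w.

Write h = c₁u + … + c₃w and equate components.
Row-reducing the augmented matrix gives the unique coefficients (c₁, c₂, c₃) = (-4, 1, -3).

h = -4u + v - 3w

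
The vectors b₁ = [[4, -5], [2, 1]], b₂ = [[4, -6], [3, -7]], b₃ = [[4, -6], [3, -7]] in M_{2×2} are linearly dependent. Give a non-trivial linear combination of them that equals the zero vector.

Write each element as a vector in ℝ⁴ using {E₁₁, E₁₂, E₂₁, E₂₂}.
Set up α₁b₁ + … + α₃b₃ = 0 and solve the homogeneous system.
One solution (up to scaling) is (0, 1, -1).

b₂ - b₃ = 0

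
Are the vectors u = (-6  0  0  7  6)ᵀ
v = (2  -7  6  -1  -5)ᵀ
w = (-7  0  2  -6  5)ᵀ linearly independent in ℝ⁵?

linearly independent

Place the vectors as rows of a 3×5 matrix and reduce to echelon form.
The reduction yields 3 nonzero rows, so the rank is 3.
Since rank = 3 (the number of vectors), the set is linearly independent.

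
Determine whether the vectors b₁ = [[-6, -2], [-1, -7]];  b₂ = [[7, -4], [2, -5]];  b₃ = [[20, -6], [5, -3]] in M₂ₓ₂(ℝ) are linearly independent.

linearly dependent

Take coordinates with respect to the standard basis {E₁₁, E₁₂, E₂₁, E₂₂}.
Row-reduce the matrix whose columns are b₁, b₂, b₃.
The reduction yields 2 nonzero rows, so the rank is 2.
Since rank 2 < 3, the set is linearly dependent.
Indeed b₁ - 2b₂ + b₃ = 0.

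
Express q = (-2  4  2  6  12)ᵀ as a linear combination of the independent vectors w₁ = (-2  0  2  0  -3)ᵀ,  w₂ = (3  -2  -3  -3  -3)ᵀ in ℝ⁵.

Write q = a₁w₁ + a₂w₂ and equate components.
Row-reducing the augmented matrix gives the unique coefficients (a₁, a₂) = (-2, -2).

q = -2w₁ - 2w₂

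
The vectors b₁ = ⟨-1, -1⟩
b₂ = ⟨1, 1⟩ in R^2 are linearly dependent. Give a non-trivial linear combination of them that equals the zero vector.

Row-reduce the matrix with b₁, b₂ as columns; the null space gives the coefficients.
A generator of the null space is (1, 1).

b₁ + b₂ = 0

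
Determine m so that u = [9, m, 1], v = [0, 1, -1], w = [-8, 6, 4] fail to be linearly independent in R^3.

m = -49/4

Dependence holds iff the 3×3 matrix [u v w] is singular.
The determinant works out to 8*m + 98.
Solving 8*m + 98 = 0 yields m = -49/4.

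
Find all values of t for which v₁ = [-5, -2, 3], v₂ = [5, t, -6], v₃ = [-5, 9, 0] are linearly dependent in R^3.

The vectors are dependent exactly when the determinant of the matrix with rows v₁, v₂, v₃ vanishes.
Cofactor expansion gives det = 15*t - 195.
Solving 15*t - 195 = 0 yields t = 13.

t = 13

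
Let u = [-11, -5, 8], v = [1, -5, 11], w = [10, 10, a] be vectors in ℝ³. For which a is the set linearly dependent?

The vectors are dependent exactly when the determinant of the matrix with rows u, v, w vanishes.
Cofactor expansion gives det = 60*a + 1140.
This vanishes exactly when a = -19.

a = -19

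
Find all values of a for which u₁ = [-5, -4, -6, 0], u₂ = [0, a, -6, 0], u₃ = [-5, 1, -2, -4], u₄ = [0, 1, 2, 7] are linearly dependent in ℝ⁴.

a = -13/2

The vectors are dependent exactly when the determinant of the matrix with rows u₁, u₂, u₃, u₄ vanishes.
The determinant works out to -180*a - 1170.
Solving -180*a - 1170 = 0 yields a = -13/2.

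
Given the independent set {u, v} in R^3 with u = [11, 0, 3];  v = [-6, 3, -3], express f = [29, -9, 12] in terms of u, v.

f = u - 3v

Since u, v are independent, the coefficients expressing f are uniquely determined by a linear system.
The system has the unique solution (a₁, a₂) = (1, -3).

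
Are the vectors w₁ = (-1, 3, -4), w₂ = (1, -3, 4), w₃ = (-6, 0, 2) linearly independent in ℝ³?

Form the 3×3 matrix with these as columns; its determinant is 0.
A zero determinant means the columns are linearly dependent.
Indeed w₁ + w₂ = 0.

linearly dependent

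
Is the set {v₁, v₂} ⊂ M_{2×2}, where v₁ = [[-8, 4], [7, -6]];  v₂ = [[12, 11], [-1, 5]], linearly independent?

linearly independent

Take coordinates with respect to the standard basis {E₁₁, E₁₂, E₂₁, E₂₂}.
Place the vectors as rows of a 2×4 matrix and reduce to echelon form.
The reduction yields 2 nonzero rows, so the rank is 2.
Since rank = 2 (the number of vectors), the set is linearly independent.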